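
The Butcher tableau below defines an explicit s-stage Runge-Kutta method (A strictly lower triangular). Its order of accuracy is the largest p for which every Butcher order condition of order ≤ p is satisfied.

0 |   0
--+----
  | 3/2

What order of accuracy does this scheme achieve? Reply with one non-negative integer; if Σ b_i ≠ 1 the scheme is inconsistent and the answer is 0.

0

b = (3/2)
c = (0)
Σ b_i: 3/2·1 = 3/2 ≠ 1 ⇒ order 0.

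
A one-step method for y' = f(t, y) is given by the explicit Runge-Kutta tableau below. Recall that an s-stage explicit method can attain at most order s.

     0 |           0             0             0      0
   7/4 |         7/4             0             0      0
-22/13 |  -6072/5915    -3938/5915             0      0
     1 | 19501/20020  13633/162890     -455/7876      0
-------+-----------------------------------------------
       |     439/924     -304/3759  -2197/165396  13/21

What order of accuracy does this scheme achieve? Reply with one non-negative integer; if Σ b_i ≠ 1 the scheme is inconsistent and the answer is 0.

4

b = (439/924, -304/3759, -2197/165396, 13/21)
c = (0, 7/4, -22/13, 1)
Ac = (0, 0, -1969/1690, 127/520)
Σ b_i: 439/924·1 + (-304/3759)·1 + (-2197/165396)·1 + 13/21·1 = 1 ✓
b·c: (-304/3759)·7/4 + (-2197/165396)·(-22/13) + 13/21·1 = 1/2 ✓
b·c²: (-304/3759)·49/16 + (-2197/165396)·484/169 + 13/21·1 = 1/3 ✓
b·Ac: (-2197/165396)·(-1969/1690) + 13/21·127/520 = 1/6 ✓
b·c³: (-304/3759)·343/64 + (-2197/165396)·(-10648/2197) + 13/21·1 = 1/4 ✓
b·(c∘Ac): (-2197/165396)·21659/10985 + 13/21·127/520 = 1/8 ✓
b·Ac²: (-2197/165396)·(-13783/6760) + 13/21·189/2080 = 1/12 ✓
b·A²c: 13/21·7/104 = 1/24 ✓; 4 stages ⇒ order 4.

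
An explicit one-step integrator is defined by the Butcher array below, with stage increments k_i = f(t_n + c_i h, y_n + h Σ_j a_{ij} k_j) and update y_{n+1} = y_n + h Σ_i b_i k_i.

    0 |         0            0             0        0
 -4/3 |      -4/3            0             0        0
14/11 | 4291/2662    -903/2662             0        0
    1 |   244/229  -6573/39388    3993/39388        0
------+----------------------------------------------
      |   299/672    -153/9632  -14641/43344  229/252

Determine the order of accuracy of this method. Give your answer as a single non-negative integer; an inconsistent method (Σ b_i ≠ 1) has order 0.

4

b = (299/672, -153/9632, -14641/43344, 229/252)
c = (0, -4/3, 14/11, 1)
Ac = (0, 0, 602/1331, 161/458)
Σ b_i: 299/672·1 + (-153/9632)·1 + (-14641/43344)·1 + 229/252·1 = 1 ✓
b·c: (-153/9632)·(-4/3) + (-14641/43344)·14/11 + 229/252·1 = 1/2 ✓
b·c²: (-153/9632)·16/9 + (-14641/43344)·196/121 + 229/252·1 = 1/3 ✓
b·Ac: (-14641/43344)·602/1331 + 229/252·161/458 = 1/6 ✓
b·c³: (-153/9632)·(-64/27) + (-14641/43344)·2744/1331 + 229/252·1 = 1/4 ✓
b·(c∘Ac): (-14641/43344)·8428/14641 + 229/252·161/458 = 1/8 ✓
b·Ac²: (-14641/43344)·(-2408/3993) + 229/252·(-91/687) = 1/12 ✓
b·A²c: 229/252·21/458 = 1/24 ✓; 4 stages ⇒ order 4.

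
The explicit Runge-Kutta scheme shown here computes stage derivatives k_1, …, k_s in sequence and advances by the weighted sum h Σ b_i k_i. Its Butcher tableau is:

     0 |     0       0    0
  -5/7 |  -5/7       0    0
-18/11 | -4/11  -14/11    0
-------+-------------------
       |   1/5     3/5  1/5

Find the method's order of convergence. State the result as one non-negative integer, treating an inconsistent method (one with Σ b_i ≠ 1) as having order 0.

1

b = (1/5, 3/5, 1/5)
c = (0, -5/7, -18/11)
Ac = (0, 0, 10/11)
Σ b_i: 1/5·1 + 3/5·1 + 1/5·1 = 1 ✓
b·c: 3/5·(-5/7) + 1/5·(-18/11) = -291/385 ≠ 1/2 ⇒ order 1.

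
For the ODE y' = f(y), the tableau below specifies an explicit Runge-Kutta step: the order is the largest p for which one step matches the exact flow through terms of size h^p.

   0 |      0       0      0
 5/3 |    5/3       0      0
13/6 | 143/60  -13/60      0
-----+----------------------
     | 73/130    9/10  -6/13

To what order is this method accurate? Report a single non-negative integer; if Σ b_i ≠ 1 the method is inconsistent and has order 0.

b = (73/130, 9/10, -6/13)
c = (0, 5/3, 13/6)
Ac = (0, 0, -13/36)
Σ b_i: 73/130·1 + 9/10·1 + (-6/13)·1 = 1 ✓
b·c: 9/10·5/3 + (-6/13)·13/6 = 1/2 ✓
b·c²: 9/10·25/9 + (-6/13)·169/36 = 1/3 ✓
b·Ac: (-6/13)·(-13/36) = 1/6 ✓; 3 stages ⇒ order 3.

3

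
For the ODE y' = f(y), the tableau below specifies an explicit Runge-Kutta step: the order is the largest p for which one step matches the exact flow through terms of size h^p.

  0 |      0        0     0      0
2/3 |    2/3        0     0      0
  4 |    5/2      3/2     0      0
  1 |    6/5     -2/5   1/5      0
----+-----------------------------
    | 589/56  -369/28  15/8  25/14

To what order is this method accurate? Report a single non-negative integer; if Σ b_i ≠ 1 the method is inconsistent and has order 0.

2

b = (589/56, -369/28, 15/8, 25/14)
c = (0, 2/3, 4, 1)
Ac = (0, 0, 1, 8/15)
Σ b_i: 589/56·1 + (-369/28)·1 + 15/8·1 + 25/14·1 = 1 ✓
b·c: (-369/28)·2/3 + 15/8·4 + 25/14·1 = 1/2 ✓
b·c²: (-369/28)·4/9 + 15/8·16 + 25/14·1 = 363/14 ≠ 1/3 ⇒ order 2.
b·Ac: 15/8·1 + 25/14·8/15 = 475/168 ≠ 1/6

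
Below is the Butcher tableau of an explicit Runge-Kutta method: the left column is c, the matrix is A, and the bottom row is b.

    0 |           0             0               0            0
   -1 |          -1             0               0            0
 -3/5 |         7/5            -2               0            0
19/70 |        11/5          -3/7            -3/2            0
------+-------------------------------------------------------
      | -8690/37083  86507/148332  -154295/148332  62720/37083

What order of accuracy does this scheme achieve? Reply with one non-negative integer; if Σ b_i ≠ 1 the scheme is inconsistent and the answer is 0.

b = (-8690/37083, 86507/148332, -154295/148332, 62720/37083)
c = (0, -1, -3/5, 19/70)
Ac = (0, 0, 2, 93/70)
Σ b_i: (-8690/37083)·1 + 86507/148332·1 + (-154295/148332)·1 + 62720/37083·1 = 1 ✓
b·c: 86507/148332·(-1) + (-154295/148332)·(-3/5) + 62720/37083·19/70 = 1/2 ✓
b·c²: 86507/148332·1 + (-154295/148332)·9/25 + 62720/37083·361/4900 = 1/3 ✓
b·Ac: (-154295/148332)·2 + 62720/37083·93/70 = 1/6 ✓
b·c³: 86507/148332·(-1) + (-154295/148332)·(-27/125) + 62720/37083·6859/343000 = -1404737/4326350 ≠ 1/4 ⇒ order 3.
b·(c∘Ac): (-154295/148332)·(-6/5) + 62720/37083·1767/4900 = 229687/123610 ≠ 1/8
b·Ac²: (-154295/148332)·(-2) + 62720/37083·(-339/350) = 163987/370830 ≠ 1/12
b·A²c: 62720/37083·(-3) = -62720/12361 ≠ 1/24

3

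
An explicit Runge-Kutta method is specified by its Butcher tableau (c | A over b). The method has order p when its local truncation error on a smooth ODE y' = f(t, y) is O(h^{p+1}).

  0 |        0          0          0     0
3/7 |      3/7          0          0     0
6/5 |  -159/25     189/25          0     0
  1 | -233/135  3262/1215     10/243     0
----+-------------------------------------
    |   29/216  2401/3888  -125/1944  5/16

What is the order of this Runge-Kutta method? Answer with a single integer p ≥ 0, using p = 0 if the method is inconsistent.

b = (29/216, 2401/3888, -125/1944, 5/16)
c = (0, 3/7, 6/5, 1)
Ac = (0, 0, 81/25, 6/5)
Σ b_i: 29/216·1 + 2401/3888·1 + (-125/1944)·1 + 5/16·1 = 1 ✓
b·c: 2401/3888·3/7 + (-125/1944)·6/5 + 5/16·1 = 1/2 ✓
b·c²: 2401/3888·9/49 + (-125/1944)·36/25 + 5/16·1 = 1/3 ✓
b·Ac: (-125/1944)·81/25 + 5/16·6/5 = 1/6 ✓
b·c³: 2401/3888·27/343 + (-125/1944)·216/125 + 5/16·1 = 1/4 ✓
b·(c∘Ac): (-125/1944)·486/125 + 5/16·6/5 = 1/8 ✓
b·Ac²: (-125/1944)·243/175 + 5/16·58/105 = 1/12 ✓
b·A²c: 5/16·2/15 = 1/24 ✓; 4 stages ⇒ order 4.

4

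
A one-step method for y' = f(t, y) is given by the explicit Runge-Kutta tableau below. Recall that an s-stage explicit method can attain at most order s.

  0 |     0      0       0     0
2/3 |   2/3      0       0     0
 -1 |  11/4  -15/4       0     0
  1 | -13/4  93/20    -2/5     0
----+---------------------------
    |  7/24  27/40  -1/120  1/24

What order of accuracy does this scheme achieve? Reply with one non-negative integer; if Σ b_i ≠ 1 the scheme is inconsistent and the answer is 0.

4

b = (7/24, 27/40, -1/120, 1/24)
c = (0, 2/3, -1, 1)
Ac = (0, 0, -5/2, 7/2)
Σ b_i: 7/24·1 + 27/40·1 + (-1/120)·1 + 1/24·1 = 1 ✓
b·c: 27/40·2/3 + (-1/120)·(-1) + 1/24·1 = 1/2 ✓
b·c²: 27/40·4/9 + (-1/120)·1 + 1/24·1 = 1/3 ✓
b·Ac: (-1/120)·(-5/2) + 1/24·7/2 = 1/6 ✓
b·c³: 27/40·8/27 + (-1/120)·(-1) + 1/24·1 = 1/4 ✓
b·(c∘Ac): (-1/120)·5/2 + 1/24·7/2 = 1/8 ✓
b·Ac²: (-1/120)·(-5/3) + 1/24·5/3 = 1/12 ✓
b·A²c: 1/24·1 = 1/24 ✓; 4 stages ⇒ order 4.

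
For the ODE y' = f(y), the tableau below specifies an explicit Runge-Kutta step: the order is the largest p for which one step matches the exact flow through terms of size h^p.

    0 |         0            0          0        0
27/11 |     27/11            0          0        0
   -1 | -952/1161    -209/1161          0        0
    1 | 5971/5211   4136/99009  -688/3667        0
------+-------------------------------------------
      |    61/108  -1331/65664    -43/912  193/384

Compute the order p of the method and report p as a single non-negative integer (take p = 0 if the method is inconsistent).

b = (61/108, -1331/65664, -43/912, 193/384)
c = (0, 27/11, -1, 1)
Ac = (0, 0, -19/43, 56/193)
Σ b_i: 61/108·1 + (-1331/65664)·1 + (-43/912)·1 + 193/384·1 = 1 ✓
b·c: (-1331/65664)·27/11 + (-43/912)·(-1) + 193/384·1 = 1/2 ✓
b·c²: (-1331/65664)·729/121 + (-43/912)·1 + 193/384·1 = 1/3 ✓
b·Ac: (-43/912)·(-19/43) + 193/384·56/193 = 1/6 ✓
b·c³: (-1331/65664)·19683/1331 + (-43/912)·(-1) + 193/384·1 = 1/4 ✓
b·(c∘Ac): (-43/912)·19/43 + 193/384·56/193 = 1/8 ✓
b·Ac²: (-43/912)·(-513/473) + 193/384·136/2123 = 1/12 ✓
b·A²c: 193/384·16/193 = 1/24 ✓; 4 stages ⇒ order 4.

4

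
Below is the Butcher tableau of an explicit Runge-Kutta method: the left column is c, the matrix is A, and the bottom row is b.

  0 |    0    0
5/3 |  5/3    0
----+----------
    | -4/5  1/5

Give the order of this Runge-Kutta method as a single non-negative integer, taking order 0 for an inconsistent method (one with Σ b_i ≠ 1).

b = (-4/5, 1/5)
c = (0, 5/3)
Σ b_i: (-4/5)·1 + 1/5·1 = -3/5 ≠ 1 ⇒ order 0.

0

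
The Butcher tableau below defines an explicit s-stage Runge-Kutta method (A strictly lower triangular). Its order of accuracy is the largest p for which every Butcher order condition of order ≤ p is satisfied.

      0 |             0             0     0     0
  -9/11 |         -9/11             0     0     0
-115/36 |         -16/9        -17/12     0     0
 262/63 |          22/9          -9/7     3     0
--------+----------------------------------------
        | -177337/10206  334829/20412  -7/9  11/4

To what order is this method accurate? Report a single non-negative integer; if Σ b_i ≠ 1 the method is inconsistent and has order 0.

2

b = (-177337/10206, 334829/20412, -7/9, 11/4)
c = (0, -9/11, -115/36, 262/63)
Ac = (0, 0, 51/44, -7883/924)
Σ b_i: (-177337/10206)·1 + 334829/20412·1 + (-7/9)·1 + 11/4·1 = 1 ✓
b·c: 334829/20412·(-9/11) + (-7/9)·(-115/36) + 11/4·262/63 = 1/2 ✓
b·c²: 334829/20412·81/121 + (-7/9)·13225/1296 + 11/4·68644/3969 = 318150991/6286896 ≠ 1/3 ⇒ order 2.
b·Ac: (-7/9)·51/44 + 11/4·(-7883/924) = -30015/1232 ≠ 1/6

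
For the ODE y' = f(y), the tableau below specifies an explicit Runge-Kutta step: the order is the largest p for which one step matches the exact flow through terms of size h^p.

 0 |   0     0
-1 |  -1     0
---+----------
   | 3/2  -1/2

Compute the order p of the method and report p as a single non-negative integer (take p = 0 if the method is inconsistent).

2

b = (3/2, -1/2)
c = (0, -1)
Σ b_i: 3/2·1 + (-1/2)·1 = 1 ✓
b·c: (-1/2)·(-1) = 1/2 ✓; 2 stages ⇒ order 2.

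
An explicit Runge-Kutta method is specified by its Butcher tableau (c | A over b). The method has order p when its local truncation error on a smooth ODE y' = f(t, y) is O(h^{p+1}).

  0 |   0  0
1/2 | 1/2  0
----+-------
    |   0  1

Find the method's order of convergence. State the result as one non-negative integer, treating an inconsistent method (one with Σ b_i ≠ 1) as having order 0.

2

b = (0, 1)
c = (0, 1/2)
Σ b_i: 1·1 = 1 ✓
b·c: 1·1/2 = 1/2 ✓; 2 stages ⇒ order 2.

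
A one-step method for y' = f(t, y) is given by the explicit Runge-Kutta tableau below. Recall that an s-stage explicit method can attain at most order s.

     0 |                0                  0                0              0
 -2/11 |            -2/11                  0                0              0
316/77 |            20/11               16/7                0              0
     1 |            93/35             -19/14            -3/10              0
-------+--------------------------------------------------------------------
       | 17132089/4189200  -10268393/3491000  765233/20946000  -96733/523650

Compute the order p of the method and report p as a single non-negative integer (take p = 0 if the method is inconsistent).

3

b = (17132089/4189200, -10268393/3491000, 765233/20946000, -96733/523650)
c = (0, -2/11, 316/77, 1)
Ac = (0, 0, -32/77, -379/385)
Σ b_i: 17132089/4189200·1 + (-10268393/3491000)·1 + 765233/20946000·1 + (-96733/523650)·1 = 1 ✓
b·c: (-10268393/3491000)·(-2/11) + 765233/20946000·316/77 + (-96733/523650)·1 = 1/2 ✓
b·c²: (-10268393/3491000)·4/121 + 765233/20946000·99856/5929 + (-96733/523650)·1 = 1/3 ✓
b·Ac: 765233/20946000·(-32/77) + (-96733/523650)·(-379/385) = 1/6 ✓
b·c³: (-10268393/3491000)·(-8/1331) + 765233/20946000·31554496/456533 + (-96733/523650)·1 = 49803711/21120550 ≠ 1/4 ⇒ order 3.
b·(c∘Ac): 765233/20946000·(-10112/5929) + (-96733/523650)·(-379/385) = 12623841/105602750 ≠ 1/8
b·Ac²: 765233/20946000·64/847 + (-96733/523650)·(-151114/29645) = 19039693/20160525 ≠ 1/12
b·A²c: (-96733/523650)·48/385 = -110552/4800125 ≠ 1/24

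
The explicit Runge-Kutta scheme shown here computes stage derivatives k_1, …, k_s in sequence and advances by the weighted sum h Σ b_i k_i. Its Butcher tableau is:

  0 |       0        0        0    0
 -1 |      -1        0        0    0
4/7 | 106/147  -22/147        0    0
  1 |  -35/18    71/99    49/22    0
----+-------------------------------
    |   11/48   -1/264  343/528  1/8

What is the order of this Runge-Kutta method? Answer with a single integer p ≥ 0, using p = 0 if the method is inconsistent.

4

b = (11/48, -1/264, 343/528, 1/8)
c = (0, -1, 4/7, 1)
Ac = (0, 0, 22/147, 5/9)
Σ b_i: 11/48·1 + (-1/264)·1 + 343/528·1 + 1/8·1 = 1 ✓
b·c: (-1/264)·(-1) + 343/528·4/7 + 1/8·1 = 1/2 ✓
b·c²: (-1/264)·1 + 343/528·16/49 + 1/8·1 = 1/3 ✓
b·Ac: 343/528·22/147 + 1/8·5/9 = 1/6 ✓
b·c³: (-1/264)·(-1) + 343/528·64/343 + 1/8·1 = 1/4 ✓
b·(c∘Ac): 343/528·88/1029 + 1/8·5/9 = 1/8 ✓
b·Ac²: 343/528·(-22/147) + 1/8·13/9 = 1/12 ✓
b·A²c: 1/8·1/3 = 1/24 ✓; 4 stages ⇒ order 4.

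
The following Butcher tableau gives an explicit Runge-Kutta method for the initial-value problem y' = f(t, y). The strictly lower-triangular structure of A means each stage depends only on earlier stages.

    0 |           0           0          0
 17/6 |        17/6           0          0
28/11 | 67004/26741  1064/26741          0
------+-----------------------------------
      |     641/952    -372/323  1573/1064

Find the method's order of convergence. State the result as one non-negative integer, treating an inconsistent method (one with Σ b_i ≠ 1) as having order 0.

3

b = (641/952, -372/323, 1573/1064)
c = (0, 17/6, 28/11)
Ac = (0, 0, 532/4719)
Σ b_i: 641/952·1 + (-372/323)·1 + 1573/1064·1 = 1 ✓
b·c: (-372/323)·17/6 + 1573/1064·28/11 = 1/2 ✓
b·c²: (-372/323)·289/36 + 1573/1064·784/121 = 1/3 ✓
b·Ac: 1573/1064·532/4719 = 1/6 ✓; 3 stages ⇒ order 3.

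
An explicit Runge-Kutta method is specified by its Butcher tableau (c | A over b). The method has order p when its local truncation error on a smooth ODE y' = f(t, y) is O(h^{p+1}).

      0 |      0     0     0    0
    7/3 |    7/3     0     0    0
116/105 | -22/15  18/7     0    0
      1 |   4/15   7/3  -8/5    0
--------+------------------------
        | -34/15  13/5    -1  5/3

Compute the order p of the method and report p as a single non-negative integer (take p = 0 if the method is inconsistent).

b = (-34/15, 13/5, -1, 5/3)
c = (0, 7/3, 116/105, 1)
Ac = (0, 0, 6, 5791/1575)
Σ b_i: (-34/15)·1 + 13/5·1 + (-1)·1 + 5/3·1 = 1 ✓
b·c: 13/5·7/3 + (-1)·116/105 + 5/3·1 = 232/35 ≠ 1/2 ⇒ order 1.

1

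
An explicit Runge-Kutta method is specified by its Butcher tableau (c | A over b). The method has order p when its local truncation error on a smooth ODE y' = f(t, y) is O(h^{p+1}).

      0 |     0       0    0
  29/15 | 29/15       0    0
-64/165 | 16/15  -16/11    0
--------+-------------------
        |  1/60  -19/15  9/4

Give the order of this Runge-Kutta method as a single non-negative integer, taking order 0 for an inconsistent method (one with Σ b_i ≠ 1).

b = (1/60, -19/15, 9/4)
c = (0, 29/15, -64/165)
Ac = (0, 0, -464/165)
Σ b_i: 1/60·1 + (-19/15)·1 + 9/4·1 = 1 ✓
b·c: (-19/15)·29/15 + 9/4·(-64/165) = -8221/2475 ≠ 1/2 ⇒ order 1.

1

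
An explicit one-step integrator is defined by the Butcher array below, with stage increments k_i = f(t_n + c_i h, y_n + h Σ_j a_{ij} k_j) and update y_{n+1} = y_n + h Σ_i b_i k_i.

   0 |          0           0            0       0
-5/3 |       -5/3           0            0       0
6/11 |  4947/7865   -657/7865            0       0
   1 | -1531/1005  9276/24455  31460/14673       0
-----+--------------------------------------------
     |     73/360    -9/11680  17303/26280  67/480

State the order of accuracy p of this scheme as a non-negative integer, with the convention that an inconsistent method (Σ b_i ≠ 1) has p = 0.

4

b = (73/360, -9/11680, 17303/26280, 67/480)
c = (0, -5/3, 6/11, 1)
Ac = (0, 0, 219/1573, 36/67)
Σ b_i: 73/360·1 + (-9/11680)·1 + 17303/26280·1 + 67/480·1 = 1 ✓
b·c: (-9/11680)·(-5/3) + 17303/26280·6/11 + 67/480·1 = 1/2 ✓
b·c²: (-9/11680)·25/9 + 17303/26280·36/121 + 67/480·1 = 1/3 ✓
b·Ac: 17303/26280·219/1573 + 67/480·36/67 = 1/6 ✓
b·c³: (-9/11680)·(-125/27) + 17303/26280·216/1331 + 67/480·1 = 1/4 ✓
b·(c∘Ac): 17303/26280·1314/17303 + 67/480·36/67 = 1/8 ✓
b·Ac²: 17303/26280·(-365/1573) + 67/480·340/201 = 1/12 ✓
b·A²c: 67/480·20/67 = 1/24 ✓; 4 stages ⇒ order 4.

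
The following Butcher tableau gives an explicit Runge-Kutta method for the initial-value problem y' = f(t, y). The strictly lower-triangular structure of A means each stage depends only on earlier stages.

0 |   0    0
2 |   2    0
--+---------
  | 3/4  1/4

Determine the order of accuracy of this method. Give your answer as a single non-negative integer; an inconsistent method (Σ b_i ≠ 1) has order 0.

2

b = (3/4, 1/4)
c = (0, 2)
Σ b_i: 3/4·1 + 1/4·1 = 1 ✓
b·c: 1/4·2 = 1/2 ✓; 2 stages ⇒ order 2.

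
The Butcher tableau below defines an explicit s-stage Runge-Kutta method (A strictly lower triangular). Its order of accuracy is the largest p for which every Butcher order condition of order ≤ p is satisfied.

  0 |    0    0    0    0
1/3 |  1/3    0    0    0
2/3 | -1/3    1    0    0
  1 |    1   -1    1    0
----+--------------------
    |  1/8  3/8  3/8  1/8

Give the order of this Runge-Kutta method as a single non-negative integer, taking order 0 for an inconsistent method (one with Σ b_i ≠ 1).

4

b = (1/8, 3/8, 3/8, 1/8)
c = (0, 1/3, 2/3, 1)
Ac = (0, 0, 1/3, 1/3)
Σ b_i: 1/8·1 + 3/8·1 + 3/8·1 + 1/8·1 = 1 ✓
b·c: 3/8·1/3 + 3/8·2/3 + 1/8·1 = 1/2 ✓
b·c²: 3/8·1/9 + 3/8·4/9 + 1/8·1 = 1/3 ✓
b·Ac: 3/8·1/3 + 1/8·1/3 = 1/6 ✓
b·c³: 3/8·1/27 + 3/8·8/27 + 1/8·1 = 1/4 ✓
b·(c∘Ac): 3/8·2/9 + 1/8·1/3 = 1/8 ✓
b·Ac²: 3/8·1/9 + 1/8·1/3 = 1/12 ✓
b·A²c: 1/8·1/3 = 1/24 ✓; 4 stages ⇒ order 4.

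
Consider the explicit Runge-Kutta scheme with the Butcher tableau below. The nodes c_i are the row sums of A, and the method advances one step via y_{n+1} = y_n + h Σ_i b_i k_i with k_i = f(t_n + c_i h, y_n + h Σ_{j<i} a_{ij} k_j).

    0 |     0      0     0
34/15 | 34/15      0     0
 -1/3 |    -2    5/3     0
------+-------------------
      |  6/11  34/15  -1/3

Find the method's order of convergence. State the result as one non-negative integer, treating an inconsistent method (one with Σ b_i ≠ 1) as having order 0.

b = (6/11, 34/15, -1/3)
c = (0, 34/15, -1/3)
Ac = (0, 0, 34/9)
Σ b_i: 6/11·1 + 34/15·1 + (-1/3)·1 = 409/165 ≠ 1 ⇒ order 0.

0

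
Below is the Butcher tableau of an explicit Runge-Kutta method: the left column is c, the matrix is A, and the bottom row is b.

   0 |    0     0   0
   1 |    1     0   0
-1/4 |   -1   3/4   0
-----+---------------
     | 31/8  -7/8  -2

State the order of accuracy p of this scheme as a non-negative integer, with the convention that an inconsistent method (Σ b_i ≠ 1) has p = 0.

b = (31/8, -7/8, -2)
c = (0, 1, -1/4)
Ac = (0, 0, 3/4)
Σ b_i: 31/8·1 + (-7/8)·1 + (-2)·1 = 1 ✓
b·c: (-7/8)·1 + (-2)·(-1/4) = -3/8 ≠ 1/2 ⇒ order 1.

1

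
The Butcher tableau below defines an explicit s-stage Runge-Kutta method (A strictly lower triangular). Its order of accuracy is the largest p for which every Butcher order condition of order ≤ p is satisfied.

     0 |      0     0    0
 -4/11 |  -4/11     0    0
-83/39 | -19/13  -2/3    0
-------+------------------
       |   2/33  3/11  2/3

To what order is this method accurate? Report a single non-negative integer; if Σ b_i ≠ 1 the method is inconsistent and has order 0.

1

b = (2/33, 3/11, 2/3)
c = (0, -4/11, -83/39)
Ac = (0, 0, 8/33)
Σ b_i: 2/33·1 + 3/11·1 + 2/3·1 = 1 ✓
b·c: 3/11·(-4/11) + 2/3·(-83/39) = -21490/14157 ≠ 1/2 ⇒ order 1.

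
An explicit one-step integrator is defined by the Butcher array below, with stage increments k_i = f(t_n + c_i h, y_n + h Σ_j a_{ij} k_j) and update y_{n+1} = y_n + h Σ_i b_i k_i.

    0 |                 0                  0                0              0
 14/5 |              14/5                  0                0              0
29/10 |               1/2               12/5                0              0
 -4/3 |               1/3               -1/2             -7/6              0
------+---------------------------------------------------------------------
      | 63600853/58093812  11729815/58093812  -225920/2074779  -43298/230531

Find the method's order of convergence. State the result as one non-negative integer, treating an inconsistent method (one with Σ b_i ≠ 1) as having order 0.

b = (63600853/58093812, 11729815/58093812, -225920/2074779, -43298/230531)
c = (0, 14/5, 29/10, -4/3)
Ac = (0, 0, 168/25, -287/60)
Σ b_i: 63600853/58093812·1 + 11729815/58093812·1 + (-225920/2074779)·1 + (-43298/230531)·1 = 1 ✓
b·c: 11729815/58093812·14/5 + (-225920/2074779)·29/10 + (-43298/230531)·(-4/3) = 1/2 ✓
b·c²: 11729815/58093812·196/25 + (-225920/2074779)·841/100 + (-43298/230531)·16/9 = 1/3 ✓
b·Ac: (-225920/2074779)·168/25 + (-43298/230531)·(-287/60) = 1/6 ✓
b·c³: 11729815/58093812·2744/125 + (-225920/2074779)·24389/1000 + (-43298/230531)·(-64/27) = 345742706/155608425 ≠ 1/4 ⇒ order 3.
b·(c∘Ac): (-225920/2074779)·2436/125 + (-43298/230531)·287/45 = -24600122/7409925 ≠ 1/8
b·Ac²: (-225920/2074779)·2352/125 + (-43298/230531)·(-8239/600) = 1746147/3293300 ≠ 1/12
b·A²c: (-43298/230531)·(-196/25) = 1212344/823325 ≠ 1/24

3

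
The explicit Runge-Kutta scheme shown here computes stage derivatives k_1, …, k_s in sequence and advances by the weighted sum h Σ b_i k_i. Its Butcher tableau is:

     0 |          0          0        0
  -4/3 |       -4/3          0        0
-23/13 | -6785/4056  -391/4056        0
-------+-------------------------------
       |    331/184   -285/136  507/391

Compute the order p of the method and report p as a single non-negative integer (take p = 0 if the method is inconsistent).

3

b = (331/184, -285/136, 507/391)
c = (0, -4/3, -23/13)
Ac = (0, 0, 391/3042)
Σ b_i: 331/184·1 + (-285/136)·1 + 507/391·1 = 1 ✓
b·c: (-285/136)·(-4/3) + 507/391·(-23/13) = 1/2 ✓
b·c²: (-285/136)·16/9 + 507/391·529/169 = 1/3 ✓
b·Ac: 507/391·391/3042 = 1/6 ✓; 3 stages ⇒ order 3.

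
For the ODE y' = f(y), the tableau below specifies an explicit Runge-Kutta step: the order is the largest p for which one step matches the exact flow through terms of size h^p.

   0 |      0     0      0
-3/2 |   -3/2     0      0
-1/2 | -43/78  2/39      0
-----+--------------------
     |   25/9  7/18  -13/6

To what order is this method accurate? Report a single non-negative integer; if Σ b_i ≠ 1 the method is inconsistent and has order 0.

b = (25/9, 7/18, -13/6)
c = (0, -3/2, -1/2)
Ac = (0, 0, -1/13)
Σ b_i: 25/9·1 + 7/18·1 + (-13/6)·1 = 1 ✓
b·c: 7/18·(-3/2) + (-13/6)·(-1/2) = 1/2 ✓
b·c²: 7/18·9/4 + (-13/6)·1/4 = 1/3 ✓
b·Ac: (-13/6)·(-1/13) = 1/6 ✓; 3 stages ⇒ order 3.

3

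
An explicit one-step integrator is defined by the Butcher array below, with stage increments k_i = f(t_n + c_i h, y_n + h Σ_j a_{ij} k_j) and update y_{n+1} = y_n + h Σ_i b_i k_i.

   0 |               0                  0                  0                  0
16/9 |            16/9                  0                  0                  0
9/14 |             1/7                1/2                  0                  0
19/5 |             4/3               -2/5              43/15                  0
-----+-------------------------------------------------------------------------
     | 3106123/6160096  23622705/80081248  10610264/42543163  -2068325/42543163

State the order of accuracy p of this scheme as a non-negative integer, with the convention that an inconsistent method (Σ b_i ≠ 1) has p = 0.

b = (3106123/6160096, 23622705/80081248, 10610264/42543163, -2068325/42543163)
c = (0, 16/9, 9/14, 19/5)
Ac = (0, 0, 8/9, 713/630)
Σ b_i: 3106123/6160096·1 + 23622705/80081248·1 + 10610264/42543163·1 + (-2068325/42543163)·1 = 1 ✓
b·c: 23622705/80081248·16/9 + 10610264/42543163·9/14 + (-2068325/42543163)·19/5 = 1/2 ✓
b·c²: 23622705/80081248·256/81 + 10610264/42543163·81/196 + (-2068325/42543163)·361/25 = 1/3 ✓
b·Ac: 10610264/42543163·8/9 + (-2068325/42543163)·713/630 = 1/6 ✓
b·c³: 23622705/80081248·4096/729 + 10610264/42543163·729/2744 + (-2068325/42543163)·6859/125 = -171736118/181915335 ≠ 1/4 ⇒ order 3.
b·(c∘Ac): 10610264/42543163·4/7 + (-2068325/42543163)·13547/3150 = -230669/3465054 ≠ 1/8
b·Ac²: 10610264/42543163·128/81 + (-2068325/42543163)·(-6311/79380) = 984618839/2474048556 ≠ 1/12
b·A²c: (-2068325/42543163)·344/135 = -142300760/1148665401 ≠ 1/24

3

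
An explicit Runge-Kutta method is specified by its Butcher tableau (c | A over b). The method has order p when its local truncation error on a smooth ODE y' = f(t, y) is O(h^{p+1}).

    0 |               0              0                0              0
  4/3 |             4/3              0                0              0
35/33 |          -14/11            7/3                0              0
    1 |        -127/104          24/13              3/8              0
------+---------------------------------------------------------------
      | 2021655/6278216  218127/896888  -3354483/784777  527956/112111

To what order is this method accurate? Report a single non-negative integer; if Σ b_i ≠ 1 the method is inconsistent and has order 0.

b = (2021655/6278216, 218127/896888, -3354483/784777, 527956/112111)
c = (0, 4/3, 35/33, 1)
Ac = (0, 0, 28/9, 3271/1144)
Σ b_i: 2021655/6278216·1 + 218127/896888·1 + (-3354483/784777)·1 + 527956/112111·1 = 1 ✓
b·c: 218127/896888·4/3 + (-3354483/784777)·35/33 + 527956/112111·1 = 1/2 ✓
b·c²: 218127/896888·16/9 + (-3354483/784777)·1225/1089 + 527956/112111·1 = 1/3 ✓
b·Ac: (-3354483/784777)·28/9 + 527956/112111·3271/1144 = 1/6 ✓
b·c³: 218127/896888·64/27 + (-3354483/784777)·42875/35937 + 527956/112111·1 = 2064911/11098989 ≠ 1/4 ⇒ order 3.
b·(c∘Ac): (-3354483/784777)·980/297 + 527956/112111·3271/1144 = -1290083/2017998 ≠ 1/8
b·Ac²: (-3354483/784777)·112/27 + 527956/112111·139829/37752 = -6406171/22197978 ≠ 1/12
b·A²c: 527956/112111·7/6 = 1847846/336333 ≠ 1/24

3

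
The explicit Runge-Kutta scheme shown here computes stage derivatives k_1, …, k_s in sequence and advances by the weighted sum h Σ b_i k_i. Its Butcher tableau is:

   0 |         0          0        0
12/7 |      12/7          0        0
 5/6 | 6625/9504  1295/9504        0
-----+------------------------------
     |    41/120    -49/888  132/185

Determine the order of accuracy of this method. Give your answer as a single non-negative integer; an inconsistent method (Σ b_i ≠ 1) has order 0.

b = (41/120, -49/888, 132/185)
c = (0, 12/7, 5/6)
Ac = (0, 0, 185/792)
Σ b_i: 41/120·1 + (-49/888)·1 + 132/185·1 = 1 ✓
b·c: (-49/888)·12/7 + 132/185·5/6 = 1/2 ✓
b·c²: (-49/888)·144/49 + 132/185·25/36 = 1/3 ✓
b·Ac: 132/185·185/792 = 1/6 ✓; 3 stages ⇒ order 3.

3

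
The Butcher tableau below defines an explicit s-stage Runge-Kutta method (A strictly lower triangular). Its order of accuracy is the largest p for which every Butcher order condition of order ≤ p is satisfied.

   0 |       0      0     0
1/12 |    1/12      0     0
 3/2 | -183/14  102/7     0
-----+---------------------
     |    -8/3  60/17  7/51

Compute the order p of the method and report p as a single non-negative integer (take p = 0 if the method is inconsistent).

b = (-8/3, 60/17, 7/51)
c = (0, 1/12, 3/2)
Ac = (0, 0, 17/14)
Σ b_i: (-8/3)·1 + 60/17·1 + 7/51·1 = 1 ✓
b·c: 60/17·1/12 + 7/51·3/2 = 1/2 ✓
b·c²: 60/17·1/144 + 7/51·9/4 = 1/3 ✓
b·Ac: 7/51·17/14 = 1/6 ✓; 3 stages ⇒ order 3.

3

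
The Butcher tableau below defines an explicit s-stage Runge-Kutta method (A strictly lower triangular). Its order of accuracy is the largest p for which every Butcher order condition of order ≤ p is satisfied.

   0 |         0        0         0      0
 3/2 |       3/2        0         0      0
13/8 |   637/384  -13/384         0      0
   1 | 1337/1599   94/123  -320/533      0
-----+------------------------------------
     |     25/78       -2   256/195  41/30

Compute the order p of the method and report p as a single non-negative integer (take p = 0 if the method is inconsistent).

b = (25/78, -2, 256/195, 41/30)
c = (0, 3/2, 13/8, 1)
Ac = (0, 0, -13/256, 7/41)
Σ b_i: 25/78·1 + (-2)·1 + 256/195·1 + 41/30·1 = 1 ✓
b·c: (-2)·3/2 + 256/195·13/8 + 41/30·1 = 1/2 ✓
b·c²: (-2)·9/4 + 256/195·169/64 + 41/30·1 = 1/3 ✓
b·Ac: 256/195·(-13/256) + 41/30·7/41 = 1/6 ✓
b·c³: (-2)·27/8 + 256/195·2197/512 + 41/30·1 = 1/4 ✓
b·(c∘Ac): 256/195·(-169/2048) + 41/30·7/41 = 1/8 ✓
b·Ac²: 256/195·(-39/512) + 41/30·11/82 = 1/12 ✓
b·A²c: 41/30·5/164 = 1/24 ✓; 4 stages ⇒ order 4.

4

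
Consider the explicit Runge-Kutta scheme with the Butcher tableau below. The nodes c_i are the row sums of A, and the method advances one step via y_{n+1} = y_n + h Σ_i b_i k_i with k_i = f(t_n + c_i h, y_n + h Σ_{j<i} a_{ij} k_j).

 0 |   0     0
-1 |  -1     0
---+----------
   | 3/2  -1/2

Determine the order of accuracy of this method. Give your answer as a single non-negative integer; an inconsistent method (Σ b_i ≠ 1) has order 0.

b = (3/2, -1/2)
c = (0, -1)
Σ b_i: 3/2·1 + (-1/2)·1 = 1 ✓
b·c: (-1/2)·(-1) = 1/2 ✓; 2 stages ⇒ order 2.

2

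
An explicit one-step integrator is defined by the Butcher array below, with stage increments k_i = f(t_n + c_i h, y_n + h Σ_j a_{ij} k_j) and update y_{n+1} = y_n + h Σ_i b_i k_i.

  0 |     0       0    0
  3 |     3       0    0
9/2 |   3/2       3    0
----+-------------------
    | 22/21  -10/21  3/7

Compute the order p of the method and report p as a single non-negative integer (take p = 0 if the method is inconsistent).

b = (22/21, -10/21, 3/7)
c = (0, 3, 9/2)
Ac = (0, 0, 9)
Σ b_i: 22/21·1 + (-10/21)·1 + 3/7·1 = 1 ✓
b·c: (-10/21)·3 + 3/7·9/2 = 1/2 ✓
b·c²: (-10/21)·9 + 3/7·81/4 = 123/28 ≠ 1/3 ⇒ order 2.
b·Ac: 3/7·9 = 27/7 ≠ 1/6

2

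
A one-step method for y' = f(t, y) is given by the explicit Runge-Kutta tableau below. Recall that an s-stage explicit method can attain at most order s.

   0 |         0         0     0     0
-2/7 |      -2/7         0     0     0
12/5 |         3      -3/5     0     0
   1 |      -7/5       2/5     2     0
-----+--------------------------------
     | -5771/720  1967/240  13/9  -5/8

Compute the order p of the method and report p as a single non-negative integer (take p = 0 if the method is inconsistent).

2

b = (-5771/720, 1967/240, 13/9, -5/8)
c = (0, -2/7, 12/5, 1)
Ac = (0, 0, 6/35, 164/35)
Σ b_i: (-5771/720)·1 + 1967/240·1 + 13/9·1 + (-5/8)·1 = 1 ✓
b·c: 1967/240·(-2/7) + 13/9·12/5 + (-5/8)·1 = 1/2 ✓
b·c²: 1967/240·4/49 + 13/9·144/25 + (-5/8)·1 = 35129/4200 ≠ 1/3 ⇒ order 2.
b·Ac: 13/9·6/35 + (-5/8)·164/35 = -563/210 ≠ 1/6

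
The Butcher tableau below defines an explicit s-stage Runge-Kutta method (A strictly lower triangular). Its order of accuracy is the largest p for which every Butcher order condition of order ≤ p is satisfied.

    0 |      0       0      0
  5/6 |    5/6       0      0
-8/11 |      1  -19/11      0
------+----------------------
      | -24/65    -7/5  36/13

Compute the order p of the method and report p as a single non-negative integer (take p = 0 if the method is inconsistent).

1

b = (-24/65, -7/5, 36/13)
c = (0, 5/6, -8/11)
Ac = (0, 0, -95/66)
Σ b_i: (-24/65)·1 + (-7/5)·1 + 36/13·1 = 1 ✓
b·c: (-7/5)·5/6 + 36/13·(-8/11) = -2729/858 ≠ 1/2 ⇒ order 1.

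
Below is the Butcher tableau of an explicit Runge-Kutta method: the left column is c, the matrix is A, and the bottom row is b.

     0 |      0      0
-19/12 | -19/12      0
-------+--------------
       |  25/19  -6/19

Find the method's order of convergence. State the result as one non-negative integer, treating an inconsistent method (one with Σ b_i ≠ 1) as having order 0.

b = (25/19, -6/19)
c = (0, -19/12)
Σ b_i: 25/19·1 + (-6/19)·1 = 1 ✓
b·c: (-6/19)·(-19/12) = 1/2 ✓; 2 stages ⇒ order 2.

2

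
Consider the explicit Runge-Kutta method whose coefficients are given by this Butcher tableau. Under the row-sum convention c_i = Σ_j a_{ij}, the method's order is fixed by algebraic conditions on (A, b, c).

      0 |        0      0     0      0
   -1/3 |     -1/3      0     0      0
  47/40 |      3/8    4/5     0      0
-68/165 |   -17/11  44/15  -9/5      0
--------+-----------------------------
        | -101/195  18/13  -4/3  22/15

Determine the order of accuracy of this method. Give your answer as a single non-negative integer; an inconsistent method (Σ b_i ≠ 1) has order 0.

1

b = (-101/195, 18/13, -4/3, 22/15)
c = (0, -1/3, 47/40, -68/165)
Ac = (0, 0, -4/15, -5567/1800)
Σ b_i: (-101/195)·1 + 18/13·1 + (-4/3)·1 + 22/15·1 = 1 ✓
b·c: 18/13·(-1/3) + (-4/3)·47/40 + 22/15·(-68/165) = -15401/5850 ≠ 1/2 ⇒ order 1.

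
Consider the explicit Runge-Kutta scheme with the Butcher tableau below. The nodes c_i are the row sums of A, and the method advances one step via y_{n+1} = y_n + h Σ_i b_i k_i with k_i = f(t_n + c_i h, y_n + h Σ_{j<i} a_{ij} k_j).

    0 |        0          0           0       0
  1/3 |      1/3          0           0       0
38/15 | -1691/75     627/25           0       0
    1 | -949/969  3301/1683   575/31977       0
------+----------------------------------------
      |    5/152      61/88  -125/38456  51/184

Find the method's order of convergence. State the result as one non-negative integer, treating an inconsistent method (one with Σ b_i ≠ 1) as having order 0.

4

b = (5/152, 61/88, -125/38456, 51/184)
c = (0, 1/3, 38/15, 1)
Ac = (0, 0, 209/25, 107/153)
Σ b_i: 5/152·1 + 61/88·1 + (-125/38456)·1 + 51/184·1 = 1 ✓
b·c: 61/88·1/3 + (-125/38456)·38/15 + 51/184·1 = 1/2 ✓
b·c²: 61/88·1/9 + (-125/38456)·1444/225 + 51/184·1 = 1/3 ✓
b·Ac: (-125/38456)·209/25 + 51/184·107/153 = 1/6 ✓
b·c³: 61/88·1/27 + (-125/38456)·54872/3375 + 51/184·1 = 1/4 ✓
b·(c∘Ac): (-125/38456)·7942/375 + 51/184·107/153 = 1/8 ✓
b·Ac²: (-125/38456)·209/75 + 51/184·1/3 = 1/12 ✓
b·A²c: 51/184·23/153 = 1/24 ✓; 4 stages ⇒ order 4.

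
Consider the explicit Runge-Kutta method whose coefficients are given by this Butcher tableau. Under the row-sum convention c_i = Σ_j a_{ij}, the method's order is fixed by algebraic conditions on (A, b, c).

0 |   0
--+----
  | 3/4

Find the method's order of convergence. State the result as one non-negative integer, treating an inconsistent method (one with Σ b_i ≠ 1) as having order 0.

0

b = (3/4)
c = (0)
Σ b_i: 3/4·1 = 3/4 ≠ 1 ⇒ order 0.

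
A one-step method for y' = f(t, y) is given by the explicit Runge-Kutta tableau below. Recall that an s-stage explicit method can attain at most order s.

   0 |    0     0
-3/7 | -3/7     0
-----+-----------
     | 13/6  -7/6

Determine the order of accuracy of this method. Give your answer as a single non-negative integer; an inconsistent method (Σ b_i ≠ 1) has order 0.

b = (13/6, -7/6)
c = (0, -3/7)
Σ b_i: 13/6·1 + (-7/6)·1 = 1 ✓
b·c: (-7/6)·(-3/7) = 1/2 ✓; 2 stages ⇒ order 2.

2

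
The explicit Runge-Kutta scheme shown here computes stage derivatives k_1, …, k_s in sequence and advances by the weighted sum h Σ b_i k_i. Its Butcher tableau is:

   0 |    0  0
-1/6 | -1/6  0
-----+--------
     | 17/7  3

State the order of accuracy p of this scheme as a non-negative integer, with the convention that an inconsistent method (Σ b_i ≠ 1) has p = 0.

0

b = (17/7, 3)
c = (0, -1/6)
Σ b_i: 17/7·1 + 3·1 = 38/7 ≠ 1 ⇒ order 0.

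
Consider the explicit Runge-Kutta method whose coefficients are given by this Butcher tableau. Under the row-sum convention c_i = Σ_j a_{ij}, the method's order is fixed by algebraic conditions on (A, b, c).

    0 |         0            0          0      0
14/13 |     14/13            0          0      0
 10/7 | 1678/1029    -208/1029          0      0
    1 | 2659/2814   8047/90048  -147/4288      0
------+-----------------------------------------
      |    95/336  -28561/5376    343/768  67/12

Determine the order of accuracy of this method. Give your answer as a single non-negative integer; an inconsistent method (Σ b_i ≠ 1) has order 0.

b = (95/336, -28561/5376, 343/768, 67/12)
c = (0, 14/13, 10/7, 1)
Ac = (0, 0, -32/147, 19/402)
Σ b_i: 95/336·1 + (-28561/5376)·1 + 343/768·1 + 67/12·1 = 1 ✓
b·c: (-28561/5376)·14/13 + 343/768·10/7 + 67/12·1 = 1/2 ✓
b·c²: (-28561/5376)·196/169 + 343/768·100/49 + 67/12·1 = 1/3 ✓
b·Ac: 343/768·(-32/147) + 67/12·19/402 = 1/6 ✓
b·c³: (-28561/5376)·2744/2197 + 343/768·1000/343 + 67/12·1 = 1/4 ✓
b·(c∘Ac): 343/768·(-320/1029) + 67/12·19/402 = 1/8 ✓
b·Ac²: 343/768·(-64/273) + 67/12·88/2613 = 1/12 ✓
b·A²c: 67/12·1/134 = 1/24 ✓; 4 stages ⇒ order 4.

4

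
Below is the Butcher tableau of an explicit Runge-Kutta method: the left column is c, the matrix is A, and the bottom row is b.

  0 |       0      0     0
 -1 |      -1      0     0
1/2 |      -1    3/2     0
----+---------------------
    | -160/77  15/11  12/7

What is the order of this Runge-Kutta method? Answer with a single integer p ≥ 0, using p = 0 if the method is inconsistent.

1

b = (-160/77, 15/11, 12/7)
c = (0, -1, 1/2)
Ac = (0, 0, -3/2)
Σ b_i: (-160/77)·1 + 15/11·1 + 12/7·1 = 1 ✓
b·c: 15/11·(-1) + 12/7·1/2 = -39/77 ≠ 1/2 ⇒ order 1.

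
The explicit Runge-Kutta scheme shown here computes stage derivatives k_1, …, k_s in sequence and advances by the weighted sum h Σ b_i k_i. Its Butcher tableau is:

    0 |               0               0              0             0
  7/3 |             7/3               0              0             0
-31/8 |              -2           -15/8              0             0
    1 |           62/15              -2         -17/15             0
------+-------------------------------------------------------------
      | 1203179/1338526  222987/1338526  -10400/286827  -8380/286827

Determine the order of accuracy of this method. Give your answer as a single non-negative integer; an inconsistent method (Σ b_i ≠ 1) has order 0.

3

b = (1203179/1338526, 222987/1338526, -10400/286827, -8380/286827)
c = (0, 7/3, -31/8, 1)
Ac = (0, 0, -35/8, -11/40)
Σ b_i: 1203179/1338526·1 + 222987/1338526·1 + (-10400/286827)·1 + (-8380/286827)·1 = 1 ✓
b·c: 222987/1338526·7/3 + (-10400/286827)·(-31/8) + (-8380/286827)·1 = 1/2 ✓
b·c²: 222987/1338526·49/9 + (-10400/286827)·961/64 + (-8380/286827)·1 = 1/3 ✓
b·Ac: (-10400/286827)·(-35/8) + (-8380/286827)·(-11/40) = 1/6 ✓
b·c³: 222987/1338526·343/27 + (-10400/286827)·(-29791/512) + (-8380/286827)·1 = 57780953/13767696 ≠ 1/4 ⇒ order 3.
b·(c∘Ac): (-10400/286827)·1085/64 + (-8380/286827)·(-11/40) = -174008/286827 ≠ 1/8
b·Ac²: (-10400/286827)·(-245/24) + (-8380/286827)·(-80371/2880) = 48963449/41303088 ≠ 1/12
b·A²c: (-8380/286827)·119/24 = -249305/1720962 ≠ 1/24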